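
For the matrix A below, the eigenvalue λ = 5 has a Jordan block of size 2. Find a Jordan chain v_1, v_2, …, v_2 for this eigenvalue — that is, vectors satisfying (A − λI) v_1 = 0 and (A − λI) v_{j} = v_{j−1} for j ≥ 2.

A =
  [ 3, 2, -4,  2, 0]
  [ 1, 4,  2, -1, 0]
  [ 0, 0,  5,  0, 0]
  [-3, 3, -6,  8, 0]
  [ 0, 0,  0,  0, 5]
A Jordan chain for λ = 5 of length 2:
v_1 = (-2, 1, 0, -3, 0)ᵀ
v_2 = (1, 0, 0, 0, 0)ᵀ

Let N = A − (5)·I. We want v_2 with N^2 v_2 = 0 but N^1 v_2 ≠ 0; then v_{j-1} := N · v_j for j = 2, …, 2.

Pick v_2 = (1, 0, 0, 0, 0)ᵀ.
Then v_1 = N · v_2 = (-2, 1, 0, -3, 0)ᵀ.

Sanity check: (A − (5)·I) v_1 = (0, 0, 0, 0, 0)ᵀ = 0. ✓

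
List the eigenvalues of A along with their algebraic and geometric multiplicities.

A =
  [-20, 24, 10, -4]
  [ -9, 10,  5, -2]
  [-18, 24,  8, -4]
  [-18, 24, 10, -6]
λ = -2: alg = 4, geom = 3

Step 1 — factor the characteristic polynomial to read off the algebraic multiplicities:
  χ_A(x) = (x + 2)^4

Step 2 — compute geometric multiplicities via the rank-nullity identity g(λ) = n − rank(A − λI):
  rank(A − (-2)·I) = 1, so dim ker(A − (-2)·I) = n − 1 = 3

Summary:
  λ = -2: algebraic multiplicity = 4, geometric multiplicity = 3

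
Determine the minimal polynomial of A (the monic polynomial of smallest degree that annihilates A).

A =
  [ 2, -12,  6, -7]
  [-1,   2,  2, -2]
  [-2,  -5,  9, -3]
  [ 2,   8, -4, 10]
x^4 - 23*x^3 + 198*x^2 - 756*x + 1080

The characteristic polynomial is χ_A(x) = (x - 6)^3*(x - 5), so the eigenvalues are known. The minimal polynomial is
  m_A(x) = Π_λ (x − λ)^{k_λ}
where k_λ is the size of the *largest* Jordan block for λ (equivalently, the smallest k with (A − λI)^k v = 0 for every generalised eigenvector v of λ).

  λ = 5: largest Jordan block has size 1, contributing (x − 5)
  λ = 6: largest Jordan block has size 3, contributing (x − 6)^3

So m_A(x) = (x - 6)^3*(x - 5) = x^4 - 23*x^3 + 198*x^2 - 756*x + 1080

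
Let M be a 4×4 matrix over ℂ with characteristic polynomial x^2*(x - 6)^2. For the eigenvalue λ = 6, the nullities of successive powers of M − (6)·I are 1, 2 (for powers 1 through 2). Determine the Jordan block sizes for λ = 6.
Block sizes for λ = 6: [2]

From the dimensions of kernels of powers, the number of Jordan blocks of size at least j is d_j − d_{j−1} where d_j = dim ker(N^j) (with d_0 = 0). Computing the differences gives [1, 1].
The number of blocks of size exactly k is (#blocks of size ≥ k) − (#blocks of size ≥ k + 1), so the partition is: 1 block(s) of size 2.
In nonincreasing order the block sizes are [2].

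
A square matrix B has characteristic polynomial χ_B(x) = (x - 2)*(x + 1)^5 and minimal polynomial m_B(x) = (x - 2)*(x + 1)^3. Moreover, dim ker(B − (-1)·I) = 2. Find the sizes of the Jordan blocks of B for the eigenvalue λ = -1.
Block sizes for λ = -1: [3, 2]

Step 1 — from the characteristic polynomial, algebraic multiplicity of λ = -1 is 5. From dim ker(B − (-1)·I) = 2, there are exactly 2 Jordan blocks for λ = -1.
Step 2 — from the minimal polynomial, the factor (x + 1)^3 tells us the largest block for λ = -1 has size 3.
Step 3 — with total size 5, 2 blocks, and largest block 3, the block sizes (in nonincreasing order) are [3, 2].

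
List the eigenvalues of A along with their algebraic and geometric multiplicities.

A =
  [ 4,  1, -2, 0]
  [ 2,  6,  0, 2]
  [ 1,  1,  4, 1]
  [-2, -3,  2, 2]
λ = 4: alg = 4, geom = 2

Step 1 — factor the characteristic polynomial to read off the algebraic multiplicities:
  χ_A(x) = (x - 4)^4

Step 2 — compute geometric multiplicities via the rank-nullity identity g(λ) = n − rank(A − λI):
  rank(A − (4)·I) = 2, so dim ker(A − (4)·I) = n − 2 = 2

Summary:
  λ = 4: algebraic multiplicity = 4, geometric multiplicity = 2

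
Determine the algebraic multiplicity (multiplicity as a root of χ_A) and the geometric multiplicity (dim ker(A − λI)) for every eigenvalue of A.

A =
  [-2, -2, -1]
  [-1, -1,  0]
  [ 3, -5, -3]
λ = -2: alg = 3, geom = 1

Step 1 — factor the characteristic polynomial to read off the algebraic multiplicities:
  χ_A(x) = (x + 2)^3

Step 2 — compute geometric multiplicities via the rank-nullity identity g(λ) = n − rank(A − λI):
  rank(A − (-2)·I) = 2, so dim ker(A − (-2)·I) = n − 2 = 1

Summary:
  λ = -2: algebraic multiplicity = 3, geometric multiplicity = 1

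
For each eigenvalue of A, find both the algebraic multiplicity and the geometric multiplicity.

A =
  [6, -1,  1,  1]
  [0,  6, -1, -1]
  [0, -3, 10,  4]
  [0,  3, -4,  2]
λ = 6: alg = 4, geom = 2

Step 1 — factor the characteristic polynomial to read off the algebraic multiplicities:
  χ_A(x) = (x - 6)^4

Step 2 — compute geometric multiplicities via the rank-nullity identity g(λ) = n − rank(A − λI):
  rank(A − (6)·I) = 2, so dim ker(A − (6)·I) = n − 2 = 2

Summary:
  λ = 6: algebraic multiplicity = 4, geometric multiplicity = 2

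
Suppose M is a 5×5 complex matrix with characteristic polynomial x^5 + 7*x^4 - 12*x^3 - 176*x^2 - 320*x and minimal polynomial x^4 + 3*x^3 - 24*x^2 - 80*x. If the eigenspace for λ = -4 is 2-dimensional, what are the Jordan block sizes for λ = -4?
Block sizes for λ = -4: [2, 1]

Step 1 — from the characteristic polynomial, algebraic multiplicity of λ = -4 is 3. From dim ker(M − (-4)·I) = 2, there are exactly 2 Jordan blocks for λ = -4.
Step 2 — from the minimal polynomial, the factor (x + 4)^2 tells us the largest block for λ = -4 has size 2.
Step 3 — with total size 3, 2 blocks, and largest block 2, the block sizes (in nonincreasing order) are [2, 1].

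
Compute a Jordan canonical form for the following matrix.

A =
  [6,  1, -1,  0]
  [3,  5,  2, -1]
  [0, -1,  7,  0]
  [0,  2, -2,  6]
J_3(6) ⊕ J_1(6)

The characteristic polynomial is
  det(x·I − A) = x^4 - 24*x^3 + 216*x^2 - 864*x + 1296 = (x - 6)^4

Eigenvalues and multiplicities (the geometric multiplicity of λ is n − rank(A − λI), which equals the number of Jordan blocks for λ):
  λ = 6: algebraic multiplicity = 4, geometric multiplicity = 2

Determining the block sizes for each eigenvalue:
  λ = 6: with am = 4 and gm = 2, the partition is not yet determined (e.g. several partitions of 4 into 2 parts exist). Let N = A − (6)·I. Computing rank(N^1) = 2, rank(N^2) = 1, rank(N^3) = 0; the number of blocks of size ≥ j is rank(N^{j−1}) − rank(N^j), giving [2, 1, 1]. So we have 1 block(s) of size 3, 1 block(s) of size 1 → block sizes [3, 1]

Assembling the blocks gives a Jordan form
J =
  [6, 1, 0, 0]
  [0, 6, 1, 0]
  [0, 0, 6, 0]
  [0, 0, 0, 6]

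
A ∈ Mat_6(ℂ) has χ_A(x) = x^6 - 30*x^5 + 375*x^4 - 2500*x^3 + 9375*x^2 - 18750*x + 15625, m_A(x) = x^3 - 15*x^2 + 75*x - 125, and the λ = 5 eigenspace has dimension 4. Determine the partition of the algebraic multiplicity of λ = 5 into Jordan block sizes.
Block sizes for λ = 5: [3, 1, 1, 1]

Step 1 — from the characteristic polynomial, algebraic multiplicity of λ = 5 is 6. From dim ker(A − (5)·I) = 4, there are exactly 4 Jordan blocks for λ = 5.
Step 2 — from the minimal polynomial, the factor (x − 5)^3 tells us the largest block for λ = 5 has size 3.
Step 3 — with total size 6, 4 blocks, and largest block 3, the block sizes (in nonincreasing order) are [3, 1, 1, 1].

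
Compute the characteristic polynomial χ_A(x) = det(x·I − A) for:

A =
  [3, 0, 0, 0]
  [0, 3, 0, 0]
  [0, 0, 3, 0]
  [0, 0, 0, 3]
x^4 - 12*x^3 + 54*x^2 - 108*x + 81

Expanding det(x·I − A) (e.g. by cofactor expansion or by noting that A is similar to its Jordan form J, which has the same characteristic polynomial as A) gives
  χ_A(x) = x^4 - 12*x^3 + 54*x^2 - 108*x + 81
which factors as (x - 3)^4. The eigenvalues (with algebraic multiplicities) are λ = 3 with multiplicity 4.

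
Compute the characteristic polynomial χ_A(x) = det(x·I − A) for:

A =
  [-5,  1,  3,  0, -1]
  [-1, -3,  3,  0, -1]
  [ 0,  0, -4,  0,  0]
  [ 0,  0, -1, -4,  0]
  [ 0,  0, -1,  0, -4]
x^5 + 20*x^4 + 160*x^3 + 640*x^2 + 1280*x + 1024

Expanding det(x·I − A) (e.g. by cofactor expansion or by noting that A is similar to its Jordan form J, which has the same characteristic polynomial as A) gives
  χ_A(x) = x^5 + 20*x^4 + 160*x^3 + 640*x^2 + 1280*x + 1024
which factors as (x + 4)^5. The eigenvalues (with algebraic multiplicities) are λ = -4 with multiplicity 5.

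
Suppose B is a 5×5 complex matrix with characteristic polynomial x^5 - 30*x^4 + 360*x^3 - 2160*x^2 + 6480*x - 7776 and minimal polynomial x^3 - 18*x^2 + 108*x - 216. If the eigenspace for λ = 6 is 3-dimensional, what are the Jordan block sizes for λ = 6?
Block sizes for λ = 6: [3, 1, 1]

Step 1 — from the characteristic polynomial, algebraic multiplicity of λ = 6 is 5. From dim ker(B − (6)·I) = 3, there are exactly 3 Jordan blocks for λ = 6.
Step 2 — from the minimal polynomial, the factor (x − 6)^3 tells us the largest block for λ = 6 has size 3.
Step 3 — with total size 5, 3 blocks, and largest block 3, the block sizes (in nonincreasing order) are [3, 1, 1].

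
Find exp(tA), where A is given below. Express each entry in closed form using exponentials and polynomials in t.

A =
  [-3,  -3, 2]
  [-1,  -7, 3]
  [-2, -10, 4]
e^{tA} =
  [-t*exp(-2*t) + exp(-2*t), -t^2*exp(-2*t) - 3*t*exp(-2*t), t^2*exp(-2*t)/2 + 2*t*exp(-2*t)]
  [-t*exp(-2*t), -t^2*exp(-2*t) - 5*t*exp(-2*t) + exp(-2*t), t^2*exp(-2*t)/2 + 3*t*exp(-2*t)]
  [-2*t*exp(-2*t), -2*t^2*exp(-2*t) - 10*t*exp(-2*t), t^2*exp(-2*t) + 6*t*exp(-2*t) + exp(-2*t)]

Strategy: write A = P · J · P⁻¹ where J is a Jordan canonical form, so e^{tA} = P · e^{tJ} · P⁻¹, and e^{tJ} can be computed block-by-block.

A has Jordan form
J =
  [-2,  1,  0]
  [ 0, -2,  1]
  [ 0,  0, -2]
(up to reordering of blocks).

Per-block formulas:
  For a 3×3 Jordan block J_3(-2): exp(t · J_3(-2)) = e^(-2t)·(I + t·N + (t^2/2)·N^2), where N is the 3×3 nilpotent shift.

After assembling e^{tJ} and conjugating by P, we get:

e^{tA} =
  [-t*exp(-2*t) + exp(-2*t), -t^2*exp(-2*t) - 3*t*exp(-2*t), t^2*exp(-2*t)/2 + 2*t*exp(-2*t)]
  [-t*exp(-2*t), -t^2*exp(-2*t) - 5*t*exp(-2*t) + exp(-2*t), t^2*exp(-2*t)/2 + 3*t*exp(-2*t)]
  [-2*t*exp(-2*t), -2*t^2*exp(-2*t) - 10*t*exp(-2*t), t^2*exp(-2*t) + 6*t*exp(-2*t) + exp(-2*t)]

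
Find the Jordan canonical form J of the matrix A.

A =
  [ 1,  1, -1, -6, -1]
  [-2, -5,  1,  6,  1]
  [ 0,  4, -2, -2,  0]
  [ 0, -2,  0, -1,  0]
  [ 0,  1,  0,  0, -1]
J_3(-2) ⊕ J_1(-1) ⊕ J_1(-1)

The characteristic polynomial is
  det(x·I − A) = x^5 + 8*x^4 + 25*x^3 + 38*x^2 + 28*x + 8 = (x + 1)^2*(x + 2)^3

Eigenvalues and multiplicities (the geometric multiplicity of λ is n − rank(A − λI), which equals the number of Jordan blocks for λ):
  λ = -2: algebraic multiplicity = 3, geometric multiplicity = 1
  λ = -1: algebraic multiplicity = 2, geometric multiplicity = 2

Determining the block sizes for each eigenvalue:
  λ = -2: one block (gm = 1), so the single block has size am = 3 → block sizes [3]
  λ = -1: gm = am = 2, so every block has size 1 → block sizes [1, 1]

Assembling the blocks gives a Jordan form
J =
  [-2,  1,  0,  0,  0]
  [ 0, -2,  1,  0,  0]
  [ 0,  0, -2,  0,  0]
  [ 0,  0,  0, -1,  0]
  [ 0,  0,  0,  0, -1]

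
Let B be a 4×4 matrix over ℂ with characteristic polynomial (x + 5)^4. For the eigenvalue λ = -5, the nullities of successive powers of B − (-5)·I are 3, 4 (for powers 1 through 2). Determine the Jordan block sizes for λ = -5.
Block sizes for λ = -5: [2, 1, 1]

From the dimensions of kernels of powers, the number of Jordan blocks of size at least j is d_j − d_{j−1} where d_j = dim ker(N^j) (with d_0 = 0). Computing the differences gives [3, 1].
The number of blocks of size exactly k is (#blocks of size ≥ k) − (#blocks of size ≥ k + 1), so the partition is: 2 block(s) of size 1, 1 block(s) of size 2.
In nonincreasing order the block sizes are [2, 1, 1].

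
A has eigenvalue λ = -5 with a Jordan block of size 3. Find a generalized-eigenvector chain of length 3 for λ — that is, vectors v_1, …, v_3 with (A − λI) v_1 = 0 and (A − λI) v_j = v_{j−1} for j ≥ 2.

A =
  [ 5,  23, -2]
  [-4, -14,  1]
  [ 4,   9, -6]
A Jordan chain for λ = -5 of length 3:
v_1 = (5, -2, 2)ᵀ
v_2 = (23, -9, 9)ᵀ
v_3 = (0, 1, 0)ᵀ

Let N = A − (-5)·I. We want v_3 with N^3 v_3 = 0 but N^2 v_3 ≠ 0; then v_{j-1} := N · v_j for j = 3, …, 2.

Pick v_3 = (0, 1, 0)ᵀ.
Then v_2 = N · v_3 = (23, -9, 9)ᵀ.
Then v_1 = N · v_2 = (5, -2, 2)ᵀ.

Sanity check: (A − (-5)·I) v_1 = (0, 0, 0)ᵀ = 0. ✓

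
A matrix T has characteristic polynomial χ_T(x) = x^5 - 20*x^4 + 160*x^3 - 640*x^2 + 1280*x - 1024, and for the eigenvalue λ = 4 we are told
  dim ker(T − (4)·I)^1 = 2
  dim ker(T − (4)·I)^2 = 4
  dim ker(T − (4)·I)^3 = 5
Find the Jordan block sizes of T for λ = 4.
Block sizes for λ = 4: [3, 2]

From the dimensions of kernels of powers, the number of Jordan blocks of size at least j is d_j − d_{j−1} where d_j = dim ker(N^j) (with d_0 = 0). Computing the differences gives [2, 2, 1].
The number of blocks of size exactly k is (#blocks of size ≥ k) − (#blocks of size ≥ k + 1), so the partition is: 1 block(s) of size 2, 1 block(s) of size 3.
In nonincreasing order the block sizes are [3, 2].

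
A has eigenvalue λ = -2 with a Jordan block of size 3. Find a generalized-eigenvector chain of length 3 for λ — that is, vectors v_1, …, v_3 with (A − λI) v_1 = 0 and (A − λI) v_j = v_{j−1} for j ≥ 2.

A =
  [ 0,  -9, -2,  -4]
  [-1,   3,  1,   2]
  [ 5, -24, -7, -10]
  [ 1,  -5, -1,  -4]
A Jordan chain for λ = -2 of length 3:
v_1 = (-1, 0, -1, 0)ᵀ
v_2 = (2, -1, 5, 1)ᵀ
v_3 = (1, 0, 0, 0)ᵀ

Let N = A − (-2)·I. We want v_3 with N^3 v_3 = 0 but N^2 v_3 ≠ 0; then v_{j-1} := N · v_j for j = 3, …, 2.

Pick v_3 = (1, 0, 0, 0)ᵀ.
Then v_2 = N · v_3 = (2, -1, 5, 1)ᵀ.
Then v_1 = N · v_2 = (-1, 0, -1, 0)ᵀ.

Sanity check: (A − (-2)·I) v_1 = (0, 0, 0, 0)ᵀ = 0. ✓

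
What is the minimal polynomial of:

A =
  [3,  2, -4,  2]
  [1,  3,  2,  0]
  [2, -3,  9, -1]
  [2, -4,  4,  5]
x^3 - 15*x^2 + 75*x - 125

The characteristic polynomial is χ_A(x) = (x - 5)^4, so the eigenvalues are known. The minimal polynomial is
  m_A(x) = Π_λ (x − λ)^{k_λ}
where k_λ is the size of the *largest* Jordan block for λ (equivalently, the smallest k with (A − λI)^k v = 0 for every generalised eigenvector v of λ).

  λ = 5: largest Jordan block has size 3, contributing (x − 5)^3

So m_A(x) = (x - 5)^3 = x^3 - 15*x^2 + 75*x - 125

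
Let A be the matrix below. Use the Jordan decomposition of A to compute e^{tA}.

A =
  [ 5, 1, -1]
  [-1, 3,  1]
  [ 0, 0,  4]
e^{tA} =
  [t*exp(4*t) + exp(4*t), t*exp(4*t), -t*exp(4*t)]
  [-t*exp(4*t), -t*exp(4*t) + exp(4*t), t*exp(4*t)]
  [0, 0, exp(4*t)]

Strategy: write A = P · J · P⁻¹ where J is a Jordan canonical form, so e^{tA} = P · e^{tJ} · P⁻¹, and e^{tJ} can be computed block-by-block.

A has Jordan form
J =
  [4, 1, 0]
  [0, 4, 0]
  [0, 0, 4]
(up to reordering of blocks).

Per-block formulas:
  For a 2×2 Jordan block J_2(4): exp(t · J_2(4)) = e^(4t)·(I + t·N), where N is the 2×2 nilpotent shift.
  For a 1×1 block at λ = 4: exp(t · [4]) = [e^(4t)].

After assembling e^{tJ} and conjugating by P, we get:

e^{tA} =
  [t*exp(4*t) + exp(4*t), t*exp(4*t), -t*exp(4*t)]
  [-t*exp(4*t), -t*exp(4*t) + exp(4*t), t*exp(4*t)]
  [0, 0, exp(4*t)]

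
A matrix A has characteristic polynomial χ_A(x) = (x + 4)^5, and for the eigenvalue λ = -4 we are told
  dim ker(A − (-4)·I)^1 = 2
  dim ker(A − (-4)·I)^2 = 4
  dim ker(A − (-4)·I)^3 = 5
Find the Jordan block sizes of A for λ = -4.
Block sizes for λ = -4: [3, 2]

From the dimensions of kernels of powers, the number of Jordan blocks of size at least j is d_j − d_{j−1} where d_j = dim ker(N^j) (with d_0 = 0). Computing the differences gives [2, 2, 1].
The number of blocks of size exactly k is (#blocks of size ≥ k) − (#blocks of size ≥ k + 1), so the partition is: 1 block(s) of size 2, 1 block(s) of size 3.
In nonincreasing order the block sizes are [3, 2].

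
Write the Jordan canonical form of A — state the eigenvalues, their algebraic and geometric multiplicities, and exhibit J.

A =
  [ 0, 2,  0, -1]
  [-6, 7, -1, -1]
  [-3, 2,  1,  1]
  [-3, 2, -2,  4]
J_2(3) ⊕ J_2(3)

The characteristic polynomial is
  det(x·I − A) = x^4 - 12*x^3 + 54*x^2 - 108*x + 81 = (x - 3)^4

Eigenvalues and multiplicities (the geometric multiplicity of λ is n − rank(A − λI), which equals the number of Jordan blocks for λ):
  λ = 3: algebraic multiplicity = 4, geometric multiplicity = 2

Determining the block sizes for each eigenvalue:
  λ = 3: with am = 4 and gm = 2, the partition is not yet determined (e.g. several partitions of 4 into 2 parts exist). Let N = A − (3)·I. Computing rank(N^1) = 2, rank(N^2) = 0; the number of blocks of size ≥ j is rank(N^{j−1}) − rank(N^j), giving [2, 2]. So we have 2 block(s) of size 2 → block sizes [2, 2]

Assembling the blocks gives a Jordan form
J =
  [3, 1, 0, 0]
  [0, 3, 0, 0]
  [0, 0, 3, 1]
  [0, 0, 0, 3]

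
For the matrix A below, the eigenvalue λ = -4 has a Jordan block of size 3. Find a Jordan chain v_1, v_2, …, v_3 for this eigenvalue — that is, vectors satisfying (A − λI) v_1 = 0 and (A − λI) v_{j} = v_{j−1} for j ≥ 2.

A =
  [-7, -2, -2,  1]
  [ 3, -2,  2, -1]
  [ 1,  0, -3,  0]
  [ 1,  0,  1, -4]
A Jordan chain for λ = -4 of length 3:
v_1 = (2, -2, -2, -2)ᵀ
v_2 = (-3, 3, 1, 1)ᵀ
v_3 = (1, 0, 0, 0)ᵀ

Let N = A − (-4)·I. We want v_3 with N^3 v_3 = 0 but N^2 v_3 ≠ 0; then v_{j-1} := N · v_j for j = 3, …, 2.

Pick v_3 = (1, 0, 0, 0)ᵀ.
Then v_2 = N · v_3 = (-3, 3, 1, 1)ᵀ.
Then v_1 = N · v_2 = (2, -2, -2, -2)ᵀ.

Sanity check: (A − (-4)·I) v_1 = (0, 0, 0, 0)ᵀ = 0. ✓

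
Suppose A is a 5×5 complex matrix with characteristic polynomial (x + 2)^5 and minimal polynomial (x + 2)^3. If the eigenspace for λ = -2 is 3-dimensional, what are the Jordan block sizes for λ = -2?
Block sizes for λ = -2: [3, 1, 1]

Step 1 — from the characteristic polynomial, algebraic multiplicity of λ = -2 is 5. From dim ker(A − (-2)·I) = 3, there are exactly 3 Jordan blocks for λ = -2.
Step 2 — from the minimal polynomial, the factor (x + 2)^3 tells us the largest block for λ = -2 has size 3.
Step 3 — with total size 5, 3 blocks, and largest block 3, the block sizes (in nonincreasing order) are [3, 1, 1].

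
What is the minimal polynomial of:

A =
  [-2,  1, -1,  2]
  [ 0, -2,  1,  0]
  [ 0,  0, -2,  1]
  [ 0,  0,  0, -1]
x^4 + 7*x^3 + 18*x^2 + 20*x + 8

The characteristic polynomial is χ_A(x) = (x + 1)*(x + 2)^3, so the eigenvalues are known. The minimal polynomial is
  m_A(x) = Π_λ (x − λ)^{k_λ}
where k_λ is the size of the *largest* Jordan block for λ (equivalently, the smallest k with (A − λI)^k v = 0 for every generalised eigenvector v of λ).

  λ = -2: largest Jordan block has size 3, contributing (x + 2)^3
  λ = -1: largest Jordan block has size 1, contributing (x + 1)

So m_A(x) = (x + 1)*(x + 2)^3 = x^4 + 7*x^3 + 18*x^2 + 20*x + 8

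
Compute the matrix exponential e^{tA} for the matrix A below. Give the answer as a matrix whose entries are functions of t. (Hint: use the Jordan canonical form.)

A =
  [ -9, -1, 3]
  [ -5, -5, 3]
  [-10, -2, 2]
e^{tA} =
  [-5*t*exp(-4*t) + exp(-4*t), -t*exp(-4*t), 3*t*exp(-4*t)]
  [-5*t*exp(-4*t), -t*exp(-4*t) + exp(-4*t), 3*t*exp(-4*t)]
  [-10*t*exp(-4*t), -2*t*exp(-4*t), 6*t*exp(-4*t) + exp(-4*t)]

Strategy: write A = P · J · P⁻¹ where J is a Jordan canonical form, so e^{tA} = P · e^{tJ} · P⁻¹, and e^{tJ} can be computed block-by-block.

A has Jordan form
J =
  [-4,  1,  0]
  [ 0, -4,  0]
  [ 0,  0, -4]
(up to reordering of blocks).

Per-block formulas:
  For a 1×1 block at λ = -4: exp(t · [-4]) = [e^(-4t)].
  For a 2×2 Jordan block J_2(-4): exp(t · J_2(-4)) = e^(-4t)·(I + t·N), where N is the 2×2 nilpotent shift.

After assembling e^{tJ} and conjugating by P, we get:

e^{tA} =
  [-5*t*exp(-4*t) + exp(-4*t), -t*exp(-4*t), 3*t*exp(-4*t)]
  [-5*t*exp(-4*t), -t*exp(-4*t) + exp(-4*t), 3*t*exp(-4*t)]
  [-10*t*exp(-4*t), -2*t*exp(-4*t), 6*t*exp(-4*t) + exp(-4*t)]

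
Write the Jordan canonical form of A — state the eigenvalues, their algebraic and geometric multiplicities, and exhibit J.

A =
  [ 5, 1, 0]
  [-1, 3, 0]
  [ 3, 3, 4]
J_2(4) ⊕ J_1(4)

The characteristic polynomial is
  det(x·I − A) = x^3 - 12*x^2 + 48*x - 64 = (x - 4)^3

Eigenvalues and multiplicities (the geometric multiplicity of λ is n − rank(A − λI), which equals the number of Jordan blocks for λ):
  λ = 4: algebraic multiplicity = 3, geometric multiplicity = 2

Determining the block sizes for each eigenvalue:
  λ = 4: 2 blocks summing to 3 forces exactly one block of size 2 and the rest size 1 → block sizes [2, 1]

Assembling the blocks gives a Jordan form
J =
  [4, 1, 0]
  [0, 4, 0]
  [0, 0, 4]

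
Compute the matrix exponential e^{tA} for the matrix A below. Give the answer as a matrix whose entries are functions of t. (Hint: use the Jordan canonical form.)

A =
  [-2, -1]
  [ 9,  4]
e^{tA} =
  [-3*t*exp(t) + exp(t), -t*exp(t)]
  [9*t*exp(t), 3*t*exp(t) + exp(t)]

Strategy: write A = P · J · P⁻¹ where J is a Jordan canonical form, so e^{tA} = P · e^{tJ} · P⁻¹, and e^{tJ} can be computed block-by-block.

A has Jordan form
J =
  [1, 1]
  [0, 1]
(up to reordering of blocks).

Per-block formulas:
  For a 2×2 Jordan block J_2(1): exp(t · J_2(1)) = e^(1t)·(I + t·N), where N is the 2×2 nilpotent shift.

After assembling e^{tJ} and conjugating by P, we get:

e^{tA} =
  [-3*t*exp(t) + exp(t), -t*exp(t)]
  [9*t*exp(t), 3*t*exp(t) + exp(t)]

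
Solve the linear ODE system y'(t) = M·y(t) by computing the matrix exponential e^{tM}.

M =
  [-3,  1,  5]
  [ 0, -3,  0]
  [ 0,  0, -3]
e^{tM} =
  [exp(-3*t), t*exp(-3*t), 5*t*exp(-3*t)]
  [0, exp(-3*t), 0]
  [0, 0, exp(-3*t)]

Strategy: write M = P · J · P⁻¹ where J is a Jordan canonical form, so e^{tM} = P · e^{tJ} · P⁻¹, and e^{tJ} can be computed block-by-block.

M has Jordan form
J =
  [-3,  1,  0]
  [ 0, -3,  0]
  [ 0,  0, -3]
(up to reordering of blocks).

Per-block formulas:
  For a 1×1 block at λ = -3: exp(t · [-3]) = [e^(-3t)].
  For a 2×2 Jordan block J_2(-3): exp(t · J_2(-3)) = e^(-3t)·(I + t·N), where N is the 2×2 nilpotent shift.

After assembling e^{tJ} and conjugating by P, we get:

e^{tM} =
  [exp(-3*t), t*exp(-3*t), 5*t*exp(-3*t)]
  [0, exp(-3*t), 0]
  [0, 0, exp(-3*t)]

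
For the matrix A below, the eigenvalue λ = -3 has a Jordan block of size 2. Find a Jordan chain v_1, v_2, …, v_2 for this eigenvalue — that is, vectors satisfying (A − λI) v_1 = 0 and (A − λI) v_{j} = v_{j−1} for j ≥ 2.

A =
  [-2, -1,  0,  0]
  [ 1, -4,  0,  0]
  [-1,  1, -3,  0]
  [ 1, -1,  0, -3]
A Jordan chain for λ = -3 of length 2:
v_1 = (1, 1, -1, 1)ᵀ
v_2 = (1, 0, 0, 0)ᵀ

Let N = A − (-3)·I. We want v_2 with N^2 v_2 = 0 but N^1 v_2 ≠ 0; then v_{j-1} := N · v_j for j = 2, …, 2.

Pick v_2 = (1, 0, 0, 0)ᵀ.
Then v_1 = N · v_2 = (1, 1, -1, 1)ᵀ.

Sanity check: (A − (-3)·I) v_1 = (0, 0, 0, 0)ᵀ = 0. ✓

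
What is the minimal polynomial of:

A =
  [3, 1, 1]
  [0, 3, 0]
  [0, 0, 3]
x^2 - 6*x + 9

The characteristic polynomial is χ_A(x) = (x - 3)^3, so the eigenvalues are known. The minimal polynomial is
  m_A(x) = Π_λ (x − λ)^{k_λ}
where k_λ is the size of the *largest* Jordan block for λ (equivalently, the smallest k with (A − λI)^k v = 0 for every generalised eigenvector v of λ).

  λ = 3: largest Jordan block has size 2, contributing (x − 3)^2

So m_A(x) = (x - 3)^2 = x^2 - 6*x + 9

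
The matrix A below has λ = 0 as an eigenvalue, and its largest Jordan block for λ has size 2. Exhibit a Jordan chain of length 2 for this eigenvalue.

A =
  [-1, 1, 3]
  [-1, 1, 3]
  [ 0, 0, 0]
A Jordan chain for λ = 0 of length 2:
v_1 = (-1, -1, 0)ᵀ
v_2 = (1, 0, 0)ᵀ

Let N = A − (0)·I. We want v_2 with N^2 v_2 = 0 but N^1 v_2 ≠ 0; then v_{j-1} := N · v_j for j = 2, …, 2.

Pick v_2 = (1, 0, 0)ᵀ.
Then v_1 = N · v_2 = (-1, -1, 0)ᵀ.

Sanity check: (A − (0)·I) v_1 = (0, 0, 0)ᵀ = 0. ✓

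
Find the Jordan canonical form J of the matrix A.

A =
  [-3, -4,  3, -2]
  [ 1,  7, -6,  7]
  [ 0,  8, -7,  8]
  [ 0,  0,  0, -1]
J_3(-1) ⊕ J_1(-1)

The characteristic polynomial is
  det(x·I − A) = x^4 + 4*x^3 + 6*x^2 + 4*x + 1 = (x + 1)^4

Eigenvalues and multiplicities (the geometric multiplicity of λ is n − rank(A − λI), which equals the number of Jordan blocks for λ):
  λ = -1: algebraic multiplicity = 4, geometric multiplicity = 2

Determining the block sizes for each eigenvalue:
  λ = -1: with am = 4 and gm = 2, the partition is not yet determined (e.g. several partitions of 4 into 2 parts exist). Let N = A − (-1)·I. Computing rank(N^1) = 2, rank(N^2) = 1, rank(N^3) = 0; the number of blocks of size ≥ j is rank(N^{j−1}) − rank(N^j), giving [2, 1, 1]. So we have 1 block(s) of size 3, 1 block(s) of size 1 → block sizes [3, 1]

Assembling the blocks gives a Jordan form
J =
  [-1,  1,  0,  0]
  [ 0, -1,  1,  0]
  [ 0,  0, -1,  0]
  [ 0,  0,  0, -1]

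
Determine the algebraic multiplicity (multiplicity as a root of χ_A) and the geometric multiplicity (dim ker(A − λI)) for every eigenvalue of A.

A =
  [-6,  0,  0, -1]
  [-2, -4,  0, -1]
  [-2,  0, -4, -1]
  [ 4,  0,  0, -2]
λ = -4: alg = 4, geom = 3

Step 1 — factor the characteristic polynomial to read off the algebraic multiplicities:
  χ_A(x) = (x + 4)^4

Step 2 — compute geometric multiplicities via the rank-nullity identity g(λ) = n − rank(A − λI):
  rank(A − (-4)·I) = 1, so dim ker(A − (-4)·I) = n − 1 = 3

Summary:
  λ = -4: algebraic multiplicity = 4, geometric multiplicity = 3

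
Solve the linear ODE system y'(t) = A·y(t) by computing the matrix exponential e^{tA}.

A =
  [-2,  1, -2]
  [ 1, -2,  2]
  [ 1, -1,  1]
e^{tA} =
  [-t*exp(-t) + exp(-t), t*exp(-t), -2*t*exp(-t)]
  [t*exp(-t), -t*exp(-t) + exp(-t), 2*t*exp(-t)]
  [t*exp(-t), -t*exp(-t), 2*t*exp(-t) + exp(-t)]

Strategy: write A = P · J · P⁻¹ where J is a Jordan canonical form, so e^{tA} = P · e^{tJ} · P⁻¹, and e^{tJ} can be computed block-by-block.

A has Jordan form
J =
  [-1,  1,  0]
  [ 0, -1,  0]
  [ 0,  0, -1]
(up to reordering of blocks).

Per-block formulas:
  For a 2×2 Jordan block J_2(-1): exp(t · J_2(-1)) = e^(-1t)·(I + t·N), where N is the 2×2 nilpotent shift.
  For a 1×1 block at λ = -1: exp(t · [-1]) = [e^(-1t)].

After assembling e^{tJ} and conjugating by P, we get:

e^{tA} =
  [-t*exp(-t) + exp(-t), t*exp(-t), -2*t*exp(-t)]
  [t*exp(-t), -t*exp(-t) + exp(-t), 2*t*exp(-t)]
  [t*exp(-t), -t*exp(-t), 2*t*exp(-t) + exp(-t)]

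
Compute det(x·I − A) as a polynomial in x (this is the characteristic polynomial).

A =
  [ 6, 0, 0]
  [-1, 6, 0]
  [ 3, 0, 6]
x^3 - 18*x^2 + 108*x - 216

Expanding det(x·I − A) (e.g. by cofactor expansion or by noting that A is similar to its Jordan form J, which has the same characteristic polynomial as A) gives
  χ_A(x) = x^3 - 18*x^2 + 108*x - 216
which factors as (x - 6)^3. The eigenvalues (with algebraic multiplicities) are λ = 6 with multiplicity 3.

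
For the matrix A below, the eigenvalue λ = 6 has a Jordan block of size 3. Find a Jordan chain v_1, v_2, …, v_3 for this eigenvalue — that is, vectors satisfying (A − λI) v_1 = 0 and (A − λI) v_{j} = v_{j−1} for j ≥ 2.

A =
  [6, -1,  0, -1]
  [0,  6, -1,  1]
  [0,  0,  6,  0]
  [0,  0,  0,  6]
A Jordan chain for λ = 6 of length 3:
v_1 = (1, 0, 0, 0)ᵀ
v_2 = (0, -1, 0, 0)ᵀ
v_3 = (0, 0, 1, 0)ᵀ

Let N = A − (6)·I. We want v_3 with N^3 v_3 = 0 but N^2 v_3 ≠ 0; then v_{j-1} := N · v_j for j = 3, …, 2.

Pick v_3 = (0, 0, 1, 0)ᵀ.
Then v_2 = N · v_3 = (0, -1, 0, 0)ᵀ.
Then v_1 = N · v_2 = (1, 0, 0, 0)ᵀ.

Sanity check: (A − (6)·I) v_1 = (0, 0, 0, 0)ᵀ = 0. ✓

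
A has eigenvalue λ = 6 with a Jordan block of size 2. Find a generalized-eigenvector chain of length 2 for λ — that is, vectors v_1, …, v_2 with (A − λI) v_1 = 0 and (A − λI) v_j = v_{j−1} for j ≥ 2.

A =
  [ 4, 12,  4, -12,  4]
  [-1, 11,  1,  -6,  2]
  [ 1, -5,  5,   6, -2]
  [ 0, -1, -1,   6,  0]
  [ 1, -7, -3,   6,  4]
A Jordan chain for λ = 6 of length 2:
v_1 = (-2, -1, 1, 0, 1)ᵀ
v_2 = (1, 0, 0, 0, 0)ᵀ

Let N = A − (6)·I. We want v_2 with N^2 v_2 = 0 but N^1 v_2 ≠ 0; then v_{j-1} := N · v_j for j = 2, …, 2.

Pick v_2 = (1, 0, 0, 0, 0)ᵀ.
Then v_1 = N · v_2 = (-2, -1, 1, 0, 1)ᵀ.

Sanity check: (A − (6)·I) v_1 = (0, 0, 0, 0, 0)ᵀ = 0. ✓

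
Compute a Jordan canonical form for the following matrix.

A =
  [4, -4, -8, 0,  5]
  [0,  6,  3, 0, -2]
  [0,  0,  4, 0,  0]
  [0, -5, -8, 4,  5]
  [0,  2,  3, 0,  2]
J_3(4) ⊕ J_2(4)

The characteristic polynomial is
  det(x·I − A) = x^5 - 20*x^4 + 160*x^3 - 640*x^2 + 1280*x - 1024 = (x - 4)^5

Eigenvalues and multiplicities (the geometric multiplicity of λ is n − rank(A − λI), which equals the number of Jordan blocks for λ):
  λ = 4: algebraic multiplicity = 5, geometric multiplicity = 2

Determining the block sizes for each eigenvalue:
  λ = 4: with am = 5 and gm = 2, the partition is not yet determined (e.g. several partitions of 5 into 2 parts exist). Let N = A − (4)·I. Computing rank(N^1) = 3, rank(N^2) = 1, rank(N^3) = 0; the number of blocks of size ≥ j is rank(N^{j−1}) − rank(N^j), giving [2, 2, 1]. So we have 1 block(s) of size 3, 1 block(s) of size 2 → block sizes [3, 2]

Assembling the blocks gives a Jordan form
J =
  [4, 1, 0, 0, 0]
  [0, 4, 1, 0, 0]
  [0, 0, 4, 0, 0]
  [0, 0, 0, 4, 1]
  [0, 0, 0, 0, 4]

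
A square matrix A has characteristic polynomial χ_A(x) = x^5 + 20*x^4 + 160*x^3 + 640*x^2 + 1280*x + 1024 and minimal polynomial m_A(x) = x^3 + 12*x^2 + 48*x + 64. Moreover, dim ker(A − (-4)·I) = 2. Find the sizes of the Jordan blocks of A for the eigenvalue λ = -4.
Block sizes for λ = -4: [3, 2]

Step 1 — from the characteristic polynomial, algebraic multiplicity of λ = -4 is 5. From dim ker(A − (-4)·I) = 2, there are exactly 2 Jordan blocks for λ = -4.
Step 2 — from the minimal polynomial, the factor (x + 4)^3 tells us the largest block for λ = -4 has size 3.
Step 3 — with total size 5, 2 blocks, and largest block 3, the block sizes (in nonincreasing order) are [3, 2].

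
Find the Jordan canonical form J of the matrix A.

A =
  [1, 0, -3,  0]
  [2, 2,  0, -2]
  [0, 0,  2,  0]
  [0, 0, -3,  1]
J_1(1) ⊕ J_1(1) ⊕ J_1(2) ⊕ J_1(2)

The characteristic polynomial is
  det(x·I − A) = x^4 - 6*x^3 + 13*x^2 - 12*x + 4 = (x - 2)^2*(x - 1)^2

Eigenvalues and multiplicities (the geometric multiplicity of λ is n − rank(A − λI), which equals the number of Jordan blocks for λ):
  λ = 1: algebraic multiplicity = 2, geometric multiplicity = 2
  λ = 2: algebraic multiplicity = 2, geometric multiplicity = 2

Determining the block sizes for each eigenvalue:
  λ = 1: gm = am = 2, so every block has size 1 → block sizes [1, 1]
  λ = 2: gm = am = 2, so every block has size 1 → block sizes [1, 1]

Assembling the blocks gives a Jordan form
J =
  [1, 0, 0, 0]
  [0, 1, 0, 0]
  [0, 0, 2, 0]
  [0, 0, 0, 2]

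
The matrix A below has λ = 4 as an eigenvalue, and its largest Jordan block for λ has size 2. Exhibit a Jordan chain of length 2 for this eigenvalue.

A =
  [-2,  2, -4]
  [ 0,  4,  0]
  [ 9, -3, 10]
A Jordan chain for λ = 4 of length 2:
v_1 = (-6, 0, 9)ᵀ
v_2 = (1, 0, 0)ᵀ

Let N = A − (4)·I. We want v_2 with N^2 v_2 = 0 but N^1 v_2 ≠ 0; then v_{j-1} := N · v_j for j = 2, …, 2.

Pick v_2 = (1, 0, 0)ᵀ.
Then v_1 = N · v_2 = (-6, 0, 9)ᵀ.

Sanity check: (A − (4)·I) v_1 = (0, 0, 0)ᵀ = 0. ✓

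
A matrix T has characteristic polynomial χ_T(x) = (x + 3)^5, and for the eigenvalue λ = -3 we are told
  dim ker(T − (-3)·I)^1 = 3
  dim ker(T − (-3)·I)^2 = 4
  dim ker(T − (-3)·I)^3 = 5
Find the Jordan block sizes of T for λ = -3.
Block sizes for λ = -3: [3, 1, 1]

From the dimensions of kernels of powers, the number of Jordan blocks of size at least j is d_j − d_{j−1} where d_j = dim ker(N^j) (with d_0 = 0). Computing the differences gives [3, 1, 1].
The number of blocks of size exactly k is (#blocks of size ≥ k) − (#blocks of size ≥ k + 1), so the partition is: 2 block(s) of size 1, 1 block(s) of size 3.
In nonincreasing order the block sizes are [3, 1, 1].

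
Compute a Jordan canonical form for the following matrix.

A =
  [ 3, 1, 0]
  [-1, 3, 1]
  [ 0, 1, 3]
J_3(3)

The characteristic polynomial is
  det(x·I − A) = x^3 - 9*x^2 + 27*x - 27 = (x - 3)^3

Eigenvalues and multiplicities (the geometric multiplicity of λ is n − rank(A − λI), which equals the number of Jordan blocks for λ):
  λ = 3: algebraic multiplicity = 3, geometric multiplicity = 1

Determining the block sizes for each eigenvalue:
  λ = 3: one block (gm = 1), so the single block has size am = 3 → block sizes [3]

Assembling the blocks gives a Jordan form
J =
  [3, 1, 0]
  [0, 3, 1]
  [0, 0, 3]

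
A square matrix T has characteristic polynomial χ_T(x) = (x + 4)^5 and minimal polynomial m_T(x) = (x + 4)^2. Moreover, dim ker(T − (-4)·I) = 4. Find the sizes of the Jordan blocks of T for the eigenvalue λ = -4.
Block sizes for λ = -4: [2, 1, 1, 1]

Step 1 — from the characteristic polynomial, algebraic multiplicity of λ = -4 is 5. From dim ker(T − (-4)·I) = 4, there are exactly 4 Jordan blocks for λ = -4.
Step 2 — from the minimal polynomial, the factor (x + 4)^2 tells us the largest block for λ = -4 has size 2.
Step 3 — with total size 5, 4 blocks, and largest block 2, the block sizes (in nonincreasing order) are [2, 1, 1, 1].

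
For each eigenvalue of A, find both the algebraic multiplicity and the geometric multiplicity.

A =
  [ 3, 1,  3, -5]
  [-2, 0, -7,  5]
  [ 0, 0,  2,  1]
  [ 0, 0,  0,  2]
λ = 1: alg = 1, geom = 1; λ = 2: alg = 3, geom = 1

Step 1 — factor the characteristic polynomial to read off the algebraic multiplicities:
  χ_A(x) = (x - 2)^3*(x - 1)

Step 2 — compute geometric multiplicities via the rank-nullity identity g(λ) = n − rank(A − λI):
  rank(A − (1)·I) = 3, so dim ker(A − (1)·I) = n − 3 = 1
  rank(A − (2)·I) = 3, so dim ker(A − (2)·I) = n − 3 = 1

Summary:
  λ = 1: algebraic multiplicity = 1, geometric multiplicity = 1
  λ = 2: algebraic multiplicity = 3, geometric multiplicity = 1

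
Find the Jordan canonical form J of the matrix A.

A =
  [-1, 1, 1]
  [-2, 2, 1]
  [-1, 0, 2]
J_3(1)

The characteristic polynomial is
  det(x·I − A) = x^3 - 3*x^2 + 3*x - 1 = (x - 1)^3

Eigenvalues and multiplicities (the geometric multiplicity of λ is n − rank(A − λI), which equals the number of Jordan blocks for λ):
  λ = 1: algebraic multiplicity = 3, geometric multiplicity = 1

Determining the block sizes for each eigenvalue:
  λ = 1: one block (gm = 1), so the single block has size am = 3 → block sizes [3]

Assembling the blocks gives a Jordan form
J =
  [1, 1, 0]
  [0, 1, 1]
  [0, 0, 1]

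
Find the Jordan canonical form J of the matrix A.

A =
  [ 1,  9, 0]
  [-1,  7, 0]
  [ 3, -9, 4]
J_2(4) ⊕ J_1(4)

The characteristic polynomial is
  det(x·I − A) = x^3 - 12*x^2 + 48*x - 64 = (x - 4)^3

Eigenvalues and multiplicities (the geometric multiplicity of λ is n − rank(A − λI), which equals the number of Jordan blocks for λ):
  λ = 4: algebraic multiplicity = 3, geometric multiplicity = 2

Determining the block sizes for each eigenvalue:
  λ = 4: 2 blocks summing to 3 forces exactly one block of size 2 and the rest size 1 → block sizes [2, 1]

Assembling the blocks gives a Jordan form
J =
  [4, 1, 0]
  [0, 4, 0]
  [0, 0, 4]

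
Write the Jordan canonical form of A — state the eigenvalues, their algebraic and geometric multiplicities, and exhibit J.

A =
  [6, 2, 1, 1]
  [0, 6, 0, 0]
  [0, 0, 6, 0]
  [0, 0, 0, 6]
J_2(6) ⊕ J_1(6) ⊕ J_1(6)

The characteristic polynomial is
  det(x·I − A) = x^4 - 24*x^3 + 216*x^2 - 864*x + 1296 = (x - 6)^4

Eigenvalues and multiplicities (the geometric multiplicity of λ is n − rank(A − λI), which equals the number of Jordan blocks for λ):
  λ = 6: algebraic multiplicity = 4, geometric multiplicity = 3

Determining the block sizes for each eigenvalue:
  λ = 6: 3 blocks summing to 4 forces exactly one block of size 2 and the rest size 1 → block sizes [2, 1, 1]

Assembling the blocks gives a Jordan form
J =
  [6, 1, 0, 0]
  [0, 6, 0, 0]
  [0, 0, 6, 0]
  [0, 0, 0, 6]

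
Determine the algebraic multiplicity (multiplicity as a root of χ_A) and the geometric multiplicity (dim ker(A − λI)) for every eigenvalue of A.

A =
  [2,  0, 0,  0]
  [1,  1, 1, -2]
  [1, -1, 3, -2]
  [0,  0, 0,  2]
λ = 2: alg = 4, geom = 3

Step 1 — factor the characteristic polynomial to read off the algebraic multiplicities:
  χ_A(x) = (x - 2)^4

Step 2 — compute geometric multiplicities via the rank-nullity identity g(λ) = n − rank(A − λI):
  rank(A − (2)·I) = 1, so dim ker(A − (2)·I) = n − 1 = 3

Summary:
  λ = 2: algebraic multiplicity = 4, geometric multiplicity = 3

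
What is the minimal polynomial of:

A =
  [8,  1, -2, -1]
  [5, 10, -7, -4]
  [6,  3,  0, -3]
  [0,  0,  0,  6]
x^3 - 18*x^2 + 108*x - 216

The characteristic polynomial is χ_A(x) = (x - 6)^4, so the eigenvalues are known. The minimal polynomial is
  m_A(x) = Π_λ (x − λ)^{k_λ}
where k_λ is the size of the *largest* Jordan block for λ (equivalently, the smallest k with (A − λI)^k v = 0 for every generalised eigenvector v of λ).

  λ = 6: largest Jordan block has size 3, contributing (x − 6)^3

So m_A(x) = (x - 6)^3 = x^3 - 18*x^2 + 108*x - 216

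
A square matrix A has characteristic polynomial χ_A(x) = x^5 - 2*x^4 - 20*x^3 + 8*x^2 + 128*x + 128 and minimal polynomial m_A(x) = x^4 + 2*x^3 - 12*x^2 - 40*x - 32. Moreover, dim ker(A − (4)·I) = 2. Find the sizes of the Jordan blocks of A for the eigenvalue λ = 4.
Block sizes for λ = 4: [1, 1]

Step 1 — from the characteristic polynomial, algebraic multiplicity of λ = 4 is 2. From dim ker(A − (4)·I) = 2, there are exactly 2 Jordan blocks for λ = 4.
Step 2 — from the minimal polynomial, the factor (x − 4) tells us the largest block for λ = 4 has size 1.
Step 3 — with total size 2, 2 blocks, and largest block 1, the block sizes (in nonincreasing order) are [1, 1].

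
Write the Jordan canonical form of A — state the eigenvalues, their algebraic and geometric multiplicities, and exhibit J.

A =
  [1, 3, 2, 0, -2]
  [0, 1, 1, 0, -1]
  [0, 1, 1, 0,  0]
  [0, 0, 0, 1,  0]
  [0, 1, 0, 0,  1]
J_3(1) ⊕ J_1(1) ⊕ J_1(1)

The characteristic polynomial is
  det(x·I − A) = x^5 - 5*x^4 + 10*x^3 - 10*x^2 + 5*x - 1 = (x - 1)^5

Eigenvalues and multiplicities (the geometric multiplicity of λ is n − rank(A − λI), which equals the number of Jordan blocks for λ):
  λ = 1: algebraic multiplicity = 5, geometric multiplicity = 3

Determining the block sizes for each eigenvalue:
  λ = 1: with am = 5 and gm = 3, the partition is not yet determined (e.g. several partitions of 5 into 3 parts exist). Let N = A − (1)·I. Computing rank(N^1) = 2, rank(N^2) = 1, rank(N^3) = 0; the number of blocks of size ≥ j is rank(N^{j−1}) − rank(N^j), giving [3, 1, 1]. So we have 1 block(s) of size 3, 2 block(s) of size 1 → block sizes [3, 1, 1]

Assembling the blocks gives a Jordan form
J =
  [1, 1, 0, 0, 0]
  [0, 1, 1, 0, 0]
  [0, 0, 1, 0, 0]
  [0, 0, 0, 1, 0]
  [0, 0, 0, 0, 1]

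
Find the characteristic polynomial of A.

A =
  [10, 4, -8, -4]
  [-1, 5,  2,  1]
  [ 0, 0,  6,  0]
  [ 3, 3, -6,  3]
x^4 - 24*x^3 + 216*x^2 - 864*x + 1296

Expanding det(x·I − A) (e.g. by cofactor expansion or by noting that A is similar to its Jordan form J, which has the same characteristic polynomial as A) gives
  χ_A(x) = x^4 - 24*x^3 + 216*x^2 - 864*x + 1296
which factors as (x - 6)^4. The eigenvalues (with algebraic multiplicities) are λ = 6 with multiplicity 4.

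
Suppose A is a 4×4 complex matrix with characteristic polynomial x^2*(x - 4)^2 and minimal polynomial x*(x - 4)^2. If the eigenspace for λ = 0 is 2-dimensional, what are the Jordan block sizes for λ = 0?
Block sizes for λ = 0: [1, 1]

Step 1 — from the characteristic polynomial, algebraic multiplicity of λ = 0 is 2. From dim ker(A − (0)·I) = 2, there are exactly 2 Jordan blocks for λ = 0.
Step 2 — from the minimal polynomial, the factor (x − 0) tells us the largest block for λ = 0 has size 1.
Step 3 — with total size 2, 2 blocks, and largest block 1, the block sizes (in nonincreasing order) are [1, 1].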